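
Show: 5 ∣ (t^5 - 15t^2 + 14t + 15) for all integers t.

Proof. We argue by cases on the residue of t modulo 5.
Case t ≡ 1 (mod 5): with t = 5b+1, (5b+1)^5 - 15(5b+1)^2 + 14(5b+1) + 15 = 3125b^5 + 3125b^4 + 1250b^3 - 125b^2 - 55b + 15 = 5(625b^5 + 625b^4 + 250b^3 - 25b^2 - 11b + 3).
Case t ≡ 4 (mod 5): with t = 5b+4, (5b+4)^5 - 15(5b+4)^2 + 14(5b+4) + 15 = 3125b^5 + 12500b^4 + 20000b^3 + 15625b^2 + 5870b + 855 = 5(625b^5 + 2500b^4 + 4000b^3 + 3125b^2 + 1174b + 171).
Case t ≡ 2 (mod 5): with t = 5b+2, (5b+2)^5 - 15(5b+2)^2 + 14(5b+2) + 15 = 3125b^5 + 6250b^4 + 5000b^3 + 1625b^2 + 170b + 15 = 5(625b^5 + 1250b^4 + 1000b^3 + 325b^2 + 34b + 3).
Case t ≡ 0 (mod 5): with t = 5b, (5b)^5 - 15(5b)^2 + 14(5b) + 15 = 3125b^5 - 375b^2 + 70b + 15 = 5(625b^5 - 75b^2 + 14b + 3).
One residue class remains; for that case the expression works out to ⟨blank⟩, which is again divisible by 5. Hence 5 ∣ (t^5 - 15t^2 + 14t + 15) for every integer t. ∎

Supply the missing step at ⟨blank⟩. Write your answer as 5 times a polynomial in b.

The residues treated are {1, 4, 2, 0}, so the missing case is t ≡ 3 (mod 5); write t = 5b+3.
Then (5b+3)^5 - 15(5b+3)^2 + 14(5b+3) + 15 = 3125b^5 + 9375b^4 + 11250b^3 + 6375b^2 + 1645b + 165 = 5(625b^5 + 1875b^4 + 2250b^3 + 1275b^2 + 329b + 33).

5(625b^5 + 1875b^4 + 2250b^3 + 1275b^2 + 329b + 33)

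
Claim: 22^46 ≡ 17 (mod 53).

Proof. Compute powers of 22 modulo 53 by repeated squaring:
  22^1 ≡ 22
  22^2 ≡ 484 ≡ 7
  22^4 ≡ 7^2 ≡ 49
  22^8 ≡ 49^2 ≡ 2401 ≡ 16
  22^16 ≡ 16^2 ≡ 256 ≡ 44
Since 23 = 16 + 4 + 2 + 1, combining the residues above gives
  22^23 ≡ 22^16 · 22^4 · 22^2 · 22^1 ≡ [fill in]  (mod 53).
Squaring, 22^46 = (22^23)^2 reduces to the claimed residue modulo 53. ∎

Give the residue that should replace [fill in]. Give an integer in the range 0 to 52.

Multiply the listed residues: 44 · 49 · 7 · 22 = 2156 → 15092 → 332024.
Reducing modulo 53: 332024 = 6264·53 + 32, so 22^23 ≡ 32.

32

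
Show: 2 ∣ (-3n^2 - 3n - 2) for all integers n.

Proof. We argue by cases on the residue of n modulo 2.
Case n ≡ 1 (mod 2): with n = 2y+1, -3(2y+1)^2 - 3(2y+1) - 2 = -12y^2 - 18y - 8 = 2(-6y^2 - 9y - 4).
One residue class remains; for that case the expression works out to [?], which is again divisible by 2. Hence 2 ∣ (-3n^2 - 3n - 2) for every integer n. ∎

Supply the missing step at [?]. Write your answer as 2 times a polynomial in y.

The residues treated are {1}, so the missing case is n ≡ 0 (mod 2); write n = 2y.
Then -3(2y)^2 - 3(2y) - 2 = -12y^2 - 6y - 2 = 2(-6y^2 - 3y - 1).

2(-6y^2 - 3y - 1)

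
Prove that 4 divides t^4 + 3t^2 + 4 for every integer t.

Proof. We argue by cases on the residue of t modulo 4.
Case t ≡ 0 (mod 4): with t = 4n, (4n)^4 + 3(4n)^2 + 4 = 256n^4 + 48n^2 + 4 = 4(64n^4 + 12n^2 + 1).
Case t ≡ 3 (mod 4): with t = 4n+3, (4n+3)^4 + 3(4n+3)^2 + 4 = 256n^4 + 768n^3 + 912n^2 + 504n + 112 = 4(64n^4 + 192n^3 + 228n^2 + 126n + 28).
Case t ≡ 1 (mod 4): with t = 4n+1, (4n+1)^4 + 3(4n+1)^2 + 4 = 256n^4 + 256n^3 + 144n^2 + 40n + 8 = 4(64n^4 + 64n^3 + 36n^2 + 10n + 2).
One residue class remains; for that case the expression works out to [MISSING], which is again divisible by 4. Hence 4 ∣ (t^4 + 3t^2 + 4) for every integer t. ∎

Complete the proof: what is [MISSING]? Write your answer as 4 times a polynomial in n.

4(64n^4 + 128n^3 + 108n^2 + 44n + 8)

The residues treated are {0, 3, 1}, so the missing case is t ≡ 2 (mod 4); write t = 4n+2.
Then (4n+2)^4 + 3(4n+2)^2 + 4 = 256n^4 + 512n^3 + 432n^2 + 176n + 32 = 4(64n^4 + 128n^3 + 108n^2 + 44n + 8).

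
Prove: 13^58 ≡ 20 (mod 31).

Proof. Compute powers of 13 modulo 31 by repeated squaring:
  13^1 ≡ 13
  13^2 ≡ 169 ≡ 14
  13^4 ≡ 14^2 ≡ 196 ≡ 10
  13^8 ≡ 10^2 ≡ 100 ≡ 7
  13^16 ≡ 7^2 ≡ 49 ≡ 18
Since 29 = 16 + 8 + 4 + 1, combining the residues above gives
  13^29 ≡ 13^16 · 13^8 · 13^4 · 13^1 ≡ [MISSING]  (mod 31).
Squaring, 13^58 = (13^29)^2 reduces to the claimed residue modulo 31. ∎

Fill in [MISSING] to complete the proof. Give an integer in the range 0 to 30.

12

Multiply the listed residues: 18 · 7 · 10 · 13 = 126 → 1260 → 16380.
Reducing modulo 31: 16380 = 528·31 + 12, so 13^29 ≡ 12.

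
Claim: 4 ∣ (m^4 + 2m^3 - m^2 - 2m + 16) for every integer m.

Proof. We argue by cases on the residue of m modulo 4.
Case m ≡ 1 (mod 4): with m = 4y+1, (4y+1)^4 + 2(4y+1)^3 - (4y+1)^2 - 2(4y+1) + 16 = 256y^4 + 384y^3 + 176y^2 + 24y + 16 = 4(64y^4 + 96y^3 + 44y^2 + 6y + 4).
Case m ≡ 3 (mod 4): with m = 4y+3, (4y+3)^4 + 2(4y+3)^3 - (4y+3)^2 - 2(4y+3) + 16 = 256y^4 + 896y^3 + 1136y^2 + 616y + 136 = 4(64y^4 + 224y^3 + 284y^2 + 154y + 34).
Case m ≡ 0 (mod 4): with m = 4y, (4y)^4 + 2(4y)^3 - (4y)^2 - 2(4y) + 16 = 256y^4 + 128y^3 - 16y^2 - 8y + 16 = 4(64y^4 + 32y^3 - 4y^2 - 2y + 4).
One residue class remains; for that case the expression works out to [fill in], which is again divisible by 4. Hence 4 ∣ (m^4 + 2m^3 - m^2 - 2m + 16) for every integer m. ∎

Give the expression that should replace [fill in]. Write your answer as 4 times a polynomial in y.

4(64y^4 + 160y^3 + 140y^2 + 50y + 10)

The residues treated are {1, 3, 0}, so the missing case is m ≡ 2 (mod 4); write m = 4y+2.
Then (4y+2)^4 + 2(4y+2)^3 - (4y+2)^2 - 2(4y+2) + 16 = 256y^4 + 640y^3 + 560y^2 + 200y + 40 = 4(64y^4 + 160y^3 + 140y^2 + 50y + 10).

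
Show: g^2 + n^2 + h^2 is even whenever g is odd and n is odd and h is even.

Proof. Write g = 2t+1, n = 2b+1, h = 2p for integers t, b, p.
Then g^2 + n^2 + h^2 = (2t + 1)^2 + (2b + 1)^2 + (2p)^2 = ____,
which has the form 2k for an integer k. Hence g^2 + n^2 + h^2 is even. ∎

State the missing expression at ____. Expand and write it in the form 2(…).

2(2b^2 + 2b + 2p^2 + 2t^2 + 2t + 1)

(2t + 1)^2 + (2b + 1)^2 + (2p)^2 = 4b^2 + 4b + 4p^2 + 4t^2 + 4t + 2
= 2(2b^2 + 2b + 2p^2 + 2t^2 + 2t + 1).
Since 2b^2 + 2b + 2p^2 + 2t^2 + 2t + 1 is an integer, the sum of squares is of the form 2k for an integer k.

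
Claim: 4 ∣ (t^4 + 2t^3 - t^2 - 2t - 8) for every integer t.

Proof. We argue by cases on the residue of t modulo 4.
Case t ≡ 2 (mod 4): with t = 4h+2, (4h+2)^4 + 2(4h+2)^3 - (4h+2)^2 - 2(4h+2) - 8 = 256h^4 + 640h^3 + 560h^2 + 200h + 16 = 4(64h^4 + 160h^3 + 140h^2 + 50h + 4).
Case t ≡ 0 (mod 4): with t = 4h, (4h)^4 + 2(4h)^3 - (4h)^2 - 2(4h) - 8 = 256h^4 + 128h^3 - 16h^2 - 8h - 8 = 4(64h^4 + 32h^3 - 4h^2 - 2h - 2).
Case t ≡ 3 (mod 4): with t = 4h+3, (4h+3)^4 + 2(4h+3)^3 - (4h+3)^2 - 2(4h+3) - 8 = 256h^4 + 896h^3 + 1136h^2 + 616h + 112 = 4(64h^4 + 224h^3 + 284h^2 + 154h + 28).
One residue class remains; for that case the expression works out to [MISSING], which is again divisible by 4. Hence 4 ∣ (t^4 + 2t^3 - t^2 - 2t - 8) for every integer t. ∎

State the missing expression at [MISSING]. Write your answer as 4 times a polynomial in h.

Only t ≡ 1 (mod 4) is unaccounted for. Put t = 4h+1:
(4h+1)^4 + 2(4h+1)^3 - (4h+1)^2 - 2(4h+1) - 8 expands to 256h^4 + 384h^3 + 176h^2 + 24h - 8,
and factoring out 4 leaves 4(64h^4 + 96h^3 + 44h^2 + 6h - 2).

4(64h^4 + 96h^3 + 44h^2 + 6h - 2)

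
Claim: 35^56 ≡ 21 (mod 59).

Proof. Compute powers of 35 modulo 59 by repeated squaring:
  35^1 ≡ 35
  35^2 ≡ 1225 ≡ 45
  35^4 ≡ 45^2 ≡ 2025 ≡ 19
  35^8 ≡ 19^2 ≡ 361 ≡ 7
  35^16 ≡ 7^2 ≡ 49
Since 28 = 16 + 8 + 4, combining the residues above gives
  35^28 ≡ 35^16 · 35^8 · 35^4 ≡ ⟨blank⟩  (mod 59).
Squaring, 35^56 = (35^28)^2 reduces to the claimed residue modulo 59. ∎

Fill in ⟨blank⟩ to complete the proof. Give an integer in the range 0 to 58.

27

35^16 · 35^8 · 35^4 ≡ 49 · 7 · 19 = 6517.
6517 mod 59 = 27, so 35^28 ≡ 27 (mod 59).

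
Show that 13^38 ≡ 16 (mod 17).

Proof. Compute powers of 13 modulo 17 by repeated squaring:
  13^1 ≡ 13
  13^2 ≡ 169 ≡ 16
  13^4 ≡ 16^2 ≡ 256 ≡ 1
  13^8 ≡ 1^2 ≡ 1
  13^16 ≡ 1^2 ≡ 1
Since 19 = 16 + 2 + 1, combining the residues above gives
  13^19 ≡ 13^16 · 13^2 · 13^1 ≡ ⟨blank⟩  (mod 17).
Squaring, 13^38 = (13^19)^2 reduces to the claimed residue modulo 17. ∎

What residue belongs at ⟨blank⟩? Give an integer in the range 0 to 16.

4

Multiply the listed residues: 1 · 16 · 13 = 16 → 208.
Reducing modulo 17: 208 = 12·17 + 4, so 13^19 ≡ 4.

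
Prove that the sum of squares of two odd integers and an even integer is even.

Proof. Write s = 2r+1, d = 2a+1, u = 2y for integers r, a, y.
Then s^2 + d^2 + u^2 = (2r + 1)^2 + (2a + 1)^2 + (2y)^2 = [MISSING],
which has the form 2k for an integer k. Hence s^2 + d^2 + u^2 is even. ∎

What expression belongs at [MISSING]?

2(2a^2 + 2a + 2r^2 + 2r + 2y^2 + 1)

(2r + 1)^2 + (2a + 1)^2 + (2y)^2 = 4a^2 + 4a + 4r^2 + 4r + 4y^2 + 2
= 2(2a^2 + 2a + 2r^2 + 2r + 2y^2 + 1).
Since 2a^2 + 2a + 2r^2 + 2r + 2y^2 + 1 is an integer, the sum of squares is of the form 2k for an integer k.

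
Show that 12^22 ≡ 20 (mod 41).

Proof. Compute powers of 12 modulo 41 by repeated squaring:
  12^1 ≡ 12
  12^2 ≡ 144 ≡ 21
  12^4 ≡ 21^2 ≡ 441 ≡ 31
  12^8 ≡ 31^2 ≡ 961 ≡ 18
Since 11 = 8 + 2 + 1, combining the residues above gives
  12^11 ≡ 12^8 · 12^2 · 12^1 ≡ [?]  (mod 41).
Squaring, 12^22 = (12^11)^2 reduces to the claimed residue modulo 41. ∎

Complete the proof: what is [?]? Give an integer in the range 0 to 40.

26

Multiply the listed residues: 18 · 21 · 12 = 378 → 4536.
Reducing modulo 41: 4536 = 110·41 + 26, so 12^11 ≡ 26.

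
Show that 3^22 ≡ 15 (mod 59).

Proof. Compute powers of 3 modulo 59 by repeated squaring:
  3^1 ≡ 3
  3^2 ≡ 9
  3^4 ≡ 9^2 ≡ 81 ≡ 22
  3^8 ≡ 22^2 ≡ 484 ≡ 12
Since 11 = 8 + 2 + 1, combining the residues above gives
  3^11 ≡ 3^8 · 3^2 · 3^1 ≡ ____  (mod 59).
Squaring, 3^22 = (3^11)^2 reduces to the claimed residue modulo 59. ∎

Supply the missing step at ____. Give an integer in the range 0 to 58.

29

3^8 · 3^2 · 3^1 ≡ 12 · 9 · 3 = 324.
324 mod 59 = 29, so 3^11 ≡ 29 (mod 59).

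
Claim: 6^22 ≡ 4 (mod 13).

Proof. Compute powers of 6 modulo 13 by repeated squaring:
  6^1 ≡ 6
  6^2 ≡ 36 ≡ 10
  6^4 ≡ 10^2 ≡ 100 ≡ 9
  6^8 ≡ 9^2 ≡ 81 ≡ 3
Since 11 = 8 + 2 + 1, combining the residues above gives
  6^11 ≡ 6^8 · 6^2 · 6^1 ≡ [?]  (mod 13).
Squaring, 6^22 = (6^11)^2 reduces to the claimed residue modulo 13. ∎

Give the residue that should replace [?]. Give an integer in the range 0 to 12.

11

6^8 · 6^2 · 6^1 ≡ 3 · 10 · 6 = 180.
180 mod 13 = 11, so 6^11 ≡ 11 (mod 13).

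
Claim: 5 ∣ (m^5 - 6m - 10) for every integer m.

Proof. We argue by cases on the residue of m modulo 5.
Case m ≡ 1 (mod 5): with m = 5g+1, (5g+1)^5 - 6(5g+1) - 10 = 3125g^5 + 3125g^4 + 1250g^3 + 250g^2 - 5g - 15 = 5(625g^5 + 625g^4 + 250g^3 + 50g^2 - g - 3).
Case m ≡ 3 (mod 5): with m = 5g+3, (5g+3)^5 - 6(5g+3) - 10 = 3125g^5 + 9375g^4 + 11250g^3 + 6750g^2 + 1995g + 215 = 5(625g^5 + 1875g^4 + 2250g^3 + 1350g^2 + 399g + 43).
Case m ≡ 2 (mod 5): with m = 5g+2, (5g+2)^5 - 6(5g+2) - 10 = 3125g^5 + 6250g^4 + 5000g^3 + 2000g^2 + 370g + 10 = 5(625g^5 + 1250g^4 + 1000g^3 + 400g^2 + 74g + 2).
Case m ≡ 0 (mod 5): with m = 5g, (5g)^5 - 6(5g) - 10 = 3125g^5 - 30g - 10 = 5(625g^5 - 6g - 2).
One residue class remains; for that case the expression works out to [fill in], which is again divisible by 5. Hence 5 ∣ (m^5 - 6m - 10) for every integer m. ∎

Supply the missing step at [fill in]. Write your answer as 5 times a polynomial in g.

5(625g^5 + 2500g^4 + 4000g^3 + 3200g^2 + 1274g + 198)

The residues treated are {1, 3, 2, 0}, so the missing case is m ≡ 4 (mod 5); write m = 5g+4.
Then (5g+4)^5 - 6(5g+4) - 10 = 3125g^5 + 12500g^4 + 20000g^3 + 16000g^2 + 6370g + 990 = 5(625g^5 + 2500g^4 + 4000g^3 + 3200g^2 + 1274g + 198).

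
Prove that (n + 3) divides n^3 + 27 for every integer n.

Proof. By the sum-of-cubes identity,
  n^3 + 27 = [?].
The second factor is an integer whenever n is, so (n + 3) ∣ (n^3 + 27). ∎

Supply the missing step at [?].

(n + 3)(n^2 - 3n + 9)

Polynomial division of n^3 + 27 by n + 3 leaves remainder 0 and quotient n^2 - 3n + 9.
Hence n^3 + 27 = (n + 3)(n^2 - 3n + 9).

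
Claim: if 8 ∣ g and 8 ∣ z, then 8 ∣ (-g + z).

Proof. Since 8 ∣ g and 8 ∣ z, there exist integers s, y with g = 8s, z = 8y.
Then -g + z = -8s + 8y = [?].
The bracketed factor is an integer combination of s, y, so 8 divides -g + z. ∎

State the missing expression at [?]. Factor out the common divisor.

Each term has a factor of 8: -8s + 8y = 8·(-s + y).
Since -s + y is an integer, 8 ∣ (-g + z).

8(-s + y)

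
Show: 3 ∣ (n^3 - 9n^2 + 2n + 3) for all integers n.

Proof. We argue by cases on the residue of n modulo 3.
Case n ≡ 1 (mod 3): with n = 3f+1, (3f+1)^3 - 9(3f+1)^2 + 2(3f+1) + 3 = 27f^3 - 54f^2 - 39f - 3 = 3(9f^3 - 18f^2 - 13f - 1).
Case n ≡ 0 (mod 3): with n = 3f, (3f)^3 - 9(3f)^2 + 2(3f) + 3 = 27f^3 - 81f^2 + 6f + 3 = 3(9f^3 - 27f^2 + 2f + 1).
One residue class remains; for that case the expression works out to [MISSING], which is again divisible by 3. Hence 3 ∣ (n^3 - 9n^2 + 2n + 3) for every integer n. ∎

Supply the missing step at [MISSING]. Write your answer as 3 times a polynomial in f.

Only n ≡ 2 (mod 3) is unaccounted for. Put n = 3f+2:
(3f+2)^3 - 9(3f+2)^2 + 2(3f+2) + 3 expands to 27f^3 - 27f^2 - 66f - 21,
and factoring out 3 leaves 3(9f^3 - 9f^2 - 22f - 7).

3(9f^3 - 9f^2 - 22f - 7)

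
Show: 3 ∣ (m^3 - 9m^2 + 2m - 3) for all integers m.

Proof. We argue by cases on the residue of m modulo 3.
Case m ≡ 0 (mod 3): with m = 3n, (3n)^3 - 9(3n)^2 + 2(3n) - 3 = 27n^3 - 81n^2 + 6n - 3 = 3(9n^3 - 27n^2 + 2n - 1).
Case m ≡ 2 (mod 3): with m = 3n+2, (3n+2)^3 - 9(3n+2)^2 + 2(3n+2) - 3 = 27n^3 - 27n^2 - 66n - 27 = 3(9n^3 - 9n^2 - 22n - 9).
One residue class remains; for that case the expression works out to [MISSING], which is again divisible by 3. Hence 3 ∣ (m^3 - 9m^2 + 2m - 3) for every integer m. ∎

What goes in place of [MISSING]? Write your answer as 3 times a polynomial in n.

Only m ≡ 1 (mod 3) is unaccounted for. Put m = 3n+1:
(3n+1)^3 - 9(3n+1)^2 + 2(3n+1) - 3 expands to 27n^3 - 54n^2 - 39n - 9,
and factoring out 3 leaves 3(9n^3 - 18n^2 - 13n - 3).

3(9n^3 - 18n^2 - 13n - 3)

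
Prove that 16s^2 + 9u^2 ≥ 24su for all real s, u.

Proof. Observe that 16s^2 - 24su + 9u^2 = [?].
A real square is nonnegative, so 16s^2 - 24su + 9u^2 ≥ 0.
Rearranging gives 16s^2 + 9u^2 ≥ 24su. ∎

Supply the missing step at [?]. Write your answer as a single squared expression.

(4s - 3u)^2

16s^2 - 24su + 9u^2 is a perfect-square trinomial: the outer terms are (4s)^2 and (3u)^2, and the cross term is -2·4s·3u.
So 16s^2 - 24su + 9u^2 = (4s - 3u)^2 ≥ 0.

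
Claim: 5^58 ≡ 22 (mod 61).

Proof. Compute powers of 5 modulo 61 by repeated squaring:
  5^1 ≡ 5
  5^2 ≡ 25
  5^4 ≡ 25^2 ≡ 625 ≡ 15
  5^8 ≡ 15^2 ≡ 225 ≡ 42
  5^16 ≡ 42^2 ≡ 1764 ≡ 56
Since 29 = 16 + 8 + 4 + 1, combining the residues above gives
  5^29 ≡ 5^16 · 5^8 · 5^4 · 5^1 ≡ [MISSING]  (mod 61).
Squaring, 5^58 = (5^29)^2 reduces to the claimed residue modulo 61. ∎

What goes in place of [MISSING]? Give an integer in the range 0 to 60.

5^16 · 5^8 · 5^4 · 5^1 ≡ 56 · 42 · 15 · 5 = 176400.
176400 mod 61 = 49, so 5^29 ≡ 49 (mod 61).

49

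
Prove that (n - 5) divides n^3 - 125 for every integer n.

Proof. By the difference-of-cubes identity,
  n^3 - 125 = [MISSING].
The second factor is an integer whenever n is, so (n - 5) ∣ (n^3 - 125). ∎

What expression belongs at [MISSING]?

a^3 - b^3 = (a - b)(a^2 + ab + b^2). With a = n, b = 5:
n^3 - 125 = (n - 5)(n^2 + 5n + 25).

(n - 5)(n^2 + 5n + 25)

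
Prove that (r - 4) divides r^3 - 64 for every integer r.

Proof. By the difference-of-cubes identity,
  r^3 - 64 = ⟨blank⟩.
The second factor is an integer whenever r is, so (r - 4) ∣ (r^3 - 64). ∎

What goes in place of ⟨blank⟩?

a^3 - b^3 = (a - b)(a^2 + ab + b^2). With a = r, b = 4:
r^3 - 64 = (r - 4)(r^2 + 4r + 16).

(r - 4)(r^2 + 4r + 16)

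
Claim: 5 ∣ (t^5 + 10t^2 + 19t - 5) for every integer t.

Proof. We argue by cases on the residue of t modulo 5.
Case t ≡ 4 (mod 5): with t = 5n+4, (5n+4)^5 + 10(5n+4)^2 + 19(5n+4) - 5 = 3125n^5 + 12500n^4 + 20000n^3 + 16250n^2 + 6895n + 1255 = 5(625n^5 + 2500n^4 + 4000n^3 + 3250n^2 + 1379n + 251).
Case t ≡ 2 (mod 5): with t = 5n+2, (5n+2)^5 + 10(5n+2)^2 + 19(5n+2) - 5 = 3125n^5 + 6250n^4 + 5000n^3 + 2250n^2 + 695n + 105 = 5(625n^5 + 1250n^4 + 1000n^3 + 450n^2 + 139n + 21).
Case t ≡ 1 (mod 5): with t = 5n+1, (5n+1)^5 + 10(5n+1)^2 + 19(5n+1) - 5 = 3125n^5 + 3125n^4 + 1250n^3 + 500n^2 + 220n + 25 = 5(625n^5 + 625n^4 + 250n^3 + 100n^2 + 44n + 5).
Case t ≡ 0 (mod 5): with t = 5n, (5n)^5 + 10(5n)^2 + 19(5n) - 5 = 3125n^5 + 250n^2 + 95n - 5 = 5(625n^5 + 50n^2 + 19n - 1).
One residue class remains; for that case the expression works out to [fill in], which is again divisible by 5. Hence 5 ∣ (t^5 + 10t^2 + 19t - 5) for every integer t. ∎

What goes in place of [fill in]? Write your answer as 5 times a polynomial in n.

The residues treated are {4, 2, 1, 0}, so the missing case is t ≡ 3 (mod 5); write t = 5n+3.
Then (5n+3)^5 + 10(5n+3)^2 + 19(5n+3) - 5 = 3125n^5 + 9375n^4 + 11250n^3 + 7000n^2 + 2420n + 385 = 5(625n^5 + 1875n^4 + 2250n^3 + 1400n^2 + 484n + 77).

5(625n^5 + 1875n^4 + 2250n^3 + 1400n^2 + 484n + 77)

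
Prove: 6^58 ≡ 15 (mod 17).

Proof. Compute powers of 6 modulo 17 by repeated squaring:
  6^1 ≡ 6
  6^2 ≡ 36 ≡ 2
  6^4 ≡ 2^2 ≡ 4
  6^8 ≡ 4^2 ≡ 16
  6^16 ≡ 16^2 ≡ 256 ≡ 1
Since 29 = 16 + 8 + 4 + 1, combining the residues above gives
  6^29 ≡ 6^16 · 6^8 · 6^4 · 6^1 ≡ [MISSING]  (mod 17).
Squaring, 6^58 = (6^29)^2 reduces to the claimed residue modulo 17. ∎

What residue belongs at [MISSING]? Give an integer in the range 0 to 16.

Multiply the listed residues: 1 · 16 · 4 · 6 = 16 → 64 → 384.
Reducing modulo 17: 384 = 22·17 + 10, so 6^29 ≡ 10.

10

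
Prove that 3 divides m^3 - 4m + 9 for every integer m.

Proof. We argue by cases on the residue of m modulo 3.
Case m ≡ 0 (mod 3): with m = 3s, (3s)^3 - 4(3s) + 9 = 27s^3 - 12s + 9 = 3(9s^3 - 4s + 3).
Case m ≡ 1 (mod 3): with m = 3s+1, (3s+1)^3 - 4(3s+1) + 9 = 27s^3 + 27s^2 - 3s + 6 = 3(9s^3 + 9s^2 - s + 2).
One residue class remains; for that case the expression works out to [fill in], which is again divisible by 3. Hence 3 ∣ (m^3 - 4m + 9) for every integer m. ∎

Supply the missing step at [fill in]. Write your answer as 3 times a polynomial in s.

The residues treated are {0, 1}, so the missing case is m ≡ 2 (mod 3); write m = 3s+2.
Then (3s+2)^3 - 4(3s+2) + 9 = 27s^3 + 54s^2 + 24s + 9 = 3(9s^3 + 18s^2 + 8s + 3).

3(9s^3 + 18s^2 + 8s + 3)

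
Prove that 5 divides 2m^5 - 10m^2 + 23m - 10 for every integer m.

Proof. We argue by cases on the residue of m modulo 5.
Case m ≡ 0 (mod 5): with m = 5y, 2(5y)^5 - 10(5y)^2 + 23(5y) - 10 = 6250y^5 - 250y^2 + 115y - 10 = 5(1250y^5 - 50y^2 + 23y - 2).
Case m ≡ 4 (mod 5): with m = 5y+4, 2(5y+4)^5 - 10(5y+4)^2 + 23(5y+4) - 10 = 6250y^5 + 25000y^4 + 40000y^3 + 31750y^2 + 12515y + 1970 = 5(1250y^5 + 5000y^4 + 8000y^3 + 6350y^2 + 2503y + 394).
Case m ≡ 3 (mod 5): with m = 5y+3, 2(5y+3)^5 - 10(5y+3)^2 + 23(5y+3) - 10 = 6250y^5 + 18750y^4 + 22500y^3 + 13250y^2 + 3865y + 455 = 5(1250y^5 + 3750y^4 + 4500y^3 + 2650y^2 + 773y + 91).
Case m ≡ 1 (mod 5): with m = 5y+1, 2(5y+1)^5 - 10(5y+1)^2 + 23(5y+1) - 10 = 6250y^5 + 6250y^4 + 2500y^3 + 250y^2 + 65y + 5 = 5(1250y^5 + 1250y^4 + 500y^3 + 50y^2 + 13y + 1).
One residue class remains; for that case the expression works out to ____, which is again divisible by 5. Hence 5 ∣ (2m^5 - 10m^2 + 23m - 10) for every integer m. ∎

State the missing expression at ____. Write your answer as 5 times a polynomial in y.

5(1250y^5 + 2500y^4 + 2000y^3 + 750y^2 + 143y + 12)

The residues treated are {0, 4, 3, 1}, so the missing case is m ≡ 2 (mod 5); write m = 5y+2.
Then 2(5y+2)^5 - 10(5y+2)^2 + 23(5y+2) - 10 = 6250y^5 + 12500y^4 + 10000y^3 + 3750y^2 + 715y + 60 = 5(1250y^5 + 2500y^4 + 2000y^3 + 750y^2 + 143y + 12).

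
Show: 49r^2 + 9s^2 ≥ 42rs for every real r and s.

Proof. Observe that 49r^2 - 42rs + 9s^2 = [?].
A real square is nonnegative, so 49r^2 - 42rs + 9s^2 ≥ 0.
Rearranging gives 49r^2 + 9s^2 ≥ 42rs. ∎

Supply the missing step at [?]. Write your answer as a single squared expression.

(7r - 3s)^2

49r^2 - 42rs + 9s^2 is a perfect-square trinomial: the outer terms are (7r)^2 and (3s)^2, and the cross term is -2·7r·3s.
So 49r^2 - 42rs + 9s^2 = (7r - 3s)^2 ≥ 0.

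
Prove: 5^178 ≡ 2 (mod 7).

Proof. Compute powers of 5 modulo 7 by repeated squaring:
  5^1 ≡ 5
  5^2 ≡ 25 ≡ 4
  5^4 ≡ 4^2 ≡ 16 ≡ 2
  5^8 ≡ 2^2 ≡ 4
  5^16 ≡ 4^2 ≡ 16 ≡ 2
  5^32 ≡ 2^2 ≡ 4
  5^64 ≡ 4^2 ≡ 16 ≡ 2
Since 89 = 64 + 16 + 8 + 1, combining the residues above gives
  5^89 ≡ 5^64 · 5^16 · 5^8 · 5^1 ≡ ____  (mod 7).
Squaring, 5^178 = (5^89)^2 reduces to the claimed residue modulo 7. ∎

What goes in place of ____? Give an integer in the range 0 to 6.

Multiply the listed residues: 2 · 2 · 4 · 5 = 4 → 16 → 80.
Reducing modulo 7: 80 = 11·7 + 3, so 5^89 ≡ 3.

3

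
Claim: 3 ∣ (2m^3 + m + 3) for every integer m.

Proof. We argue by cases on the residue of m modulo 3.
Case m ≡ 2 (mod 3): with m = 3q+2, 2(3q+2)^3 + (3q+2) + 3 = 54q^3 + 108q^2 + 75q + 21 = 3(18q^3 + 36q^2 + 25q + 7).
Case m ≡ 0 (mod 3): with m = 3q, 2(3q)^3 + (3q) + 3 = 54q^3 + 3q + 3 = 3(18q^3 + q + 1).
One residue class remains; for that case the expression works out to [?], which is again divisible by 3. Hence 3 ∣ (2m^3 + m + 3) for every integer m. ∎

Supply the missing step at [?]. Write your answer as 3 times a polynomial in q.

Only m ≡ 1 (mod 3) is unaccounted for. Put m = 3q+1:
2(3q+1)^3 + (3q+1) + 3 expands to 54q^3 + 54q^2 + 21q + 6,
and factoring out 3 leaves 3(18q^3 + 18q^2 + 7q + 2).

3(18q^3 + 18q^2 + 7q + 2)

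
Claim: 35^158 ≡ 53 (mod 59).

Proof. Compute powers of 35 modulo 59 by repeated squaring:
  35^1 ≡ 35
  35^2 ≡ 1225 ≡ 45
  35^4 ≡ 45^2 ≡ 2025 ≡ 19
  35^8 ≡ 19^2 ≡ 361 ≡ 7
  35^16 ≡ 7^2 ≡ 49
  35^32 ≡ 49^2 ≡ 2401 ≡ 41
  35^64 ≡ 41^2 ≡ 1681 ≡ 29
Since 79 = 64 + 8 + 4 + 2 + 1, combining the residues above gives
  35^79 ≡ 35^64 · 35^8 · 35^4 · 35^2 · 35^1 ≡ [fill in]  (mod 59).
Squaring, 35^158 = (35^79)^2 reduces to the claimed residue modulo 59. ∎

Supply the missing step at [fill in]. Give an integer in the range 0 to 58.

17

Multiply the listed residues: 29 · 7 · 19 · 45 · 35 = 203 → 3857 → 173565 → 6074775.
Reducing modulo 59: 6074775 = 102962·59 + 17, so 35^79 ≡ 17.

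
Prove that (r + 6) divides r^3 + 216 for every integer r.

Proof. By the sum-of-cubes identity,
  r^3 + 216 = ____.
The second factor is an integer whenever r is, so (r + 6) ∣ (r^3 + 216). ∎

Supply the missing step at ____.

(r + 6)(r^2 - 6r + 36)

a^3 + b^3 = (a + b)(a^2 - ab + b^2). With a = r, b = 6:
r^3 + 216 = (r + 6)(r^2 - 6r + 36).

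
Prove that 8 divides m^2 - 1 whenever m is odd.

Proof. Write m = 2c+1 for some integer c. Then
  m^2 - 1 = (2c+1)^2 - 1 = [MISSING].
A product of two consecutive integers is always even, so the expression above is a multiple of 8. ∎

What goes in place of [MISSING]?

4c(c + 1)

(2c+1)^2 - 1 = 4c^2 + 4c + 1 - 1 = 4c^2 + 4c = 4c(c+1).
Since c and c+1 are consecutive, c(c+1) is even, and 4·(even) is a multiple of 8.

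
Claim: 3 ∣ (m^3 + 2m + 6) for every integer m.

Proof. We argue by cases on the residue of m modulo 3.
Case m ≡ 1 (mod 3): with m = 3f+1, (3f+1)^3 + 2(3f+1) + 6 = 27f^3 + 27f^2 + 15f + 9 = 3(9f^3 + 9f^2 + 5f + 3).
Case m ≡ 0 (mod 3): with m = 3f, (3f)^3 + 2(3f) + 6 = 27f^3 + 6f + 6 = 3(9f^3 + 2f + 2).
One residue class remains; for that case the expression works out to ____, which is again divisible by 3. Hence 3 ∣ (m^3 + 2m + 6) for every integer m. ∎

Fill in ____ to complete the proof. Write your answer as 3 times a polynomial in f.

Only m ≡ 2 (mod 3) is unaccounted for. Put m = 3f+2:
(3f+2)^3 + 2(3f+2) + 6 expands to 27f^3 + 54f^2 + 42f + 18,
and factoring out 3 leaves 3(9f^3 + 18f^2 + 14f + 6).

3(9f^3 + 18f^2 + 14f + 6)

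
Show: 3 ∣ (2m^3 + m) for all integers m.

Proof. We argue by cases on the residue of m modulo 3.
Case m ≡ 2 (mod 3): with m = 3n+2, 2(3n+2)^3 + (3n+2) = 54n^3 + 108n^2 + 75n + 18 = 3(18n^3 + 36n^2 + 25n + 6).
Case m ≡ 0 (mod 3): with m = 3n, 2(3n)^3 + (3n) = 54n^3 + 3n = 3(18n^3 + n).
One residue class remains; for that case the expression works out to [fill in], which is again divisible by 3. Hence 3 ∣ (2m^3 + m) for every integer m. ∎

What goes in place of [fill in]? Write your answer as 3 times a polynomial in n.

3(18n^3 + 18n^2 + 7n + 1)

The residues treated are {2, 0}, so the missing case is m ≡ 1 (mod 3); write m = 3n+1.
Then 2(3n+1)^3 + (3n+1) = 54n^3 + 54n^2 + 21n + 3 = 3(18n^3 + 18n^2 + 7n + 1).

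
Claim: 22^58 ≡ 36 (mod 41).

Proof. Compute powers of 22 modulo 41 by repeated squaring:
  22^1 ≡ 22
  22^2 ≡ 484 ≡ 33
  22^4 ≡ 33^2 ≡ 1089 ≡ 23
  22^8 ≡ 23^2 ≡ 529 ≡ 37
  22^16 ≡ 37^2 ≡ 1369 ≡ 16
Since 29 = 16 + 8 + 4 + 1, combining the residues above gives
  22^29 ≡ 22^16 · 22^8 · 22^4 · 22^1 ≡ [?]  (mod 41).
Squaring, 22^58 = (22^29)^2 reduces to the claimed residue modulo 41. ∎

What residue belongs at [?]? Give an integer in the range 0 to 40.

6

Multiply the listed residues: 16 · 37 · 23 · 22 = 592 → 13616 → 299552.
Reducing modulo 41: 299552 = 7306·41 + 6, so 22^29 ≡ 6.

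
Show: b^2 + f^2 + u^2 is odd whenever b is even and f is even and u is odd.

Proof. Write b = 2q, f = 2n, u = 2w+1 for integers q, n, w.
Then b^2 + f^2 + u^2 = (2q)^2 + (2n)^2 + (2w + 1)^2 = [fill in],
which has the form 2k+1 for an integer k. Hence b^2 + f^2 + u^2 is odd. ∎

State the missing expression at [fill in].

2(2n^2 + 2q^2 + 2w^2 + 2w) + 1

(2q)^2 + (2n)^2 + (2w + 1)^2 = 4n^2 + 4q^2 + 4w^2 + 4w + 1
= 2(2n^2 + 2q^2 + 2w^2 + 2w) + 1.
Since 2n^2 + 2q^2 + 2w^2 + 2w is an integer, the sum of squares is of the form 2k+1 for an integer k.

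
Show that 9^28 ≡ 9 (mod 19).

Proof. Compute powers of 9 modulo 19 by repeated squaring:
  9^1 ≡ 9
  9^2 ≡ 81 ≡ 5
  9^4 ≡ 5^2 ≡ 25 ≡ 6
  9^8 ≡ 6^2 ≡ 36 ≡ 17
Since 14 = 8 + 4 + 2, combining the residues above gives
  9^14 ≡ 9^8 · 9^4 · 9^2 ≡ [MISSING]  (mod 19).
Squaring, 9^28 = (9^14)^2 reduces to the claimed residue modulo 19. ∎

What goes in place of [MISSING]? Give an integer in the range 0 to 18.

Multiply the listed residues: 17 · 6 · 5 = 102 → 510.
Reducing modulo 19: 510 = 26·19 + 16, so 9^14 ≡ 16.

16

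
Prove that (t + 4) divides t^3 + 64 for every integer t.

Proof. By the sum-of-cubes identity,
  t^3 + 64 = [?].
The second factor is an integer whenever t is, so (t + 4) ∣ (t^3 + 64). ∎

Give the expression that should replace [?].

(t + 4)(t^2 - 4t + 16)

a^3 + b^3 = (a + b)(a^2 - ab + b^2). With a = t, b = 4:
t^3 + 64 = (t + 4)(t^2 - 4t + 16).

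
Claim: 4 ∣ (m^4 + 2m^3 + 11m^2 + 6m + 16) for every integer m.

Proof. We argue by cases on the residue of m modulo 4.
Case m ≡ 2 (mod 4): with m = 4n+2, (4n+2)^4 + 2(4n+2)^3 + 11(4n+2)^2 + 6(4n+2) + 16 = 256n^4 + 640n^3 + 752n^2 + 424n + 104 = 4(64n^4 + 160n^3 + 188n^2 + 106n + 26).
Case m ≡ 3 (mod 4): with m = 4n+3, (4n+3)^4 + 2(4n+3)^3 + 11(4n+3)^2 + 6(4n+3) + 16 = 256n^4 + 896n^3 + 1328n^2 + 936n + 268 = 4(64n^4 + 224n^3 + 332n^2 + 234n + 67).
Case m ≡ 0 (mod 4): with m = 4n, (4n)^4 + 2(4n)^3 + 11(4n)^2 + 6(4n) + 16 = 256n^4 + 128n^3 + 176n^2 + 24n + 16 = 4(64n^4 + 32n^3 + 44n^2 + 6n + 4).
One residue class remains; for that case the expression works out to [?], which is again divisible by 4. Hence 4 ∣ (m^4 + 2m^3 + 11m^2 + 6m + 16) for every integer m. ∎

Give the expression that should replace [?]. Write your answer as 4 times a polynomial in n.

4(64n^4 + 96n^3 + 92n^2 + 38n + 9)

The residues treated are {2, 3, 0}, so the missing case is m ≡ 1 (mod 4); write m = 4n+1.
Then (4n+1)^4 + 2(4n+1)^3 + 11(4n+1)^2 + 6(4n+1) + 16 = 256n^4 + 384n^3 + 368n^2 + 152n + 36 = 4(64n^4 + 96n^3 + 92n^2 + 38n + 9).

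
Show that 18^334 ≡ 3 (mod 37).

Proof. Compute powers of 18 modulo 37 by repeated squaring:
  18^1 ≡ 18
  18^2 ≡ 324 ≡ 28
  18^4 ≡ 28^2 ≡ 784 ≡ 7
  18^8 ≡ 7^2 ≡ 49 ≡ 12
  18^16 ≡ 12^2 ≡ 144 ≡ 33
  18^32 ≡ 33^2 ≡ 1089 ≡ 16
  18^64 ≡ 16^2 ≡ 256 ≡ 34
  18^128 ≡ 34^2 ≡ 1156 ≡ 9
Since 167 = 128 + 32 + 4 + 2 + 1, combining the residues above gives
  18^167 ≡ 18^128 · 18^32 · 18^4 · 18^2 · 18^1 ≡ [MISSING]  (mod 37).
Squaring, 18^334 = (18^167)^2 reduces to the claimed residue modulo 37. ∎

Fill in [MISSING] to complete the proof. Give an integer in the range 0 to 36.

22

18^128 · 18^32 · 18^4 · 18^2 · 18^1 ≡ 9 · 16 · 7 · 28 · 18 = 508032.
508032 mod 37 = 22, so 18^167 ≡ 22 (mod 37).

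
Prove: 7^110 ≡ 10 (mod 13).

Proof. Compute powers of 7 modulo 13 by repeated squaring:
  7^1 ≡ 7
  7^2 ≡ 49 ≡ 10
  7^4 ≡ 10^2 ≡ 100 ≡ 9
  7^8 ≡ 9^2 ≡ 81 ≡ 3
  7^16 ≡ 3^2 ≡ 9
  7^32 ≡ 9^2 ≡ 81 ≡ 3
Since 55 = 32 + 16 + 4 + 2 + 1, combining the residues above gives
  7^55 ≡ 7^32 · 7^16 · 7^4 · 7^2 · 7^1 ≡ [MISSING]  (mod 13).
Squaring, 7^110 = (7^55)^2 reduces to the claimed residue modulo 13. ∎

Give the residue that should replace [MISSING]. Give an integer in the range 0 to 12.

6

Multiply the listed residues: 3 · 9 · 9 · 10 · 7 = 27 → 243 → 2430 → 17010.
Reducing modulo 13: 17010 = 1308·13 + 6, so 7^55 ≡ 6.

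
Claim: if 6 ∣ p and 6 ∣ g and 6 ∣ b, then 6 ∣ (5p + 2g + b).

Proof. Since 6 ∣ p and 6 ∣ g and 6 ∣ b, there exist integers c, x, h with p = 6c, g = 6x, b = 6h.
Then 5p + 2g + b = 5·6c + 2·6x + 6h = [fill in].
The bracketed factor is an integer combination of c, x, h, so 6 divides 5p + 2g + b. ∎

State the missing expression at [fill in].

6(5c + h + 2x)

Pull the common 6 out of every term: 5·6c + 2·6x + 6h = 6(5c + h + 2x).
5c + h + 2x is an integer, which exhibits the divisibility.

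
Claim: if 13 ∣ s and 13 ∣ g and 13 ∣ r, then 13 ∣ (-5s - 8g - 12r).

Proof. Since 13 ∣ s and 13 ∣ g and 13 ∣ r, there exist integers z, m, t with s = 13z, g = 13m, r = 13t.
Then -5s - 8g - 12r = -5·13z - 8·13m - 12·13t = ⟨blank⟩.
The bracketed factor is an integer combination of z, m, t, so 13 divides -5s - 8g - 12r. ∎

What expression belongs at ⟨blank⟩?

Pull the common 13 out of every term: -5·13z - 8·13m - 12·13t = 13(-8m - 12t - 5z).
-8m - 12t - 5z is an integer, which exhibits the divisibility.

13(-8m - 12t - 5z)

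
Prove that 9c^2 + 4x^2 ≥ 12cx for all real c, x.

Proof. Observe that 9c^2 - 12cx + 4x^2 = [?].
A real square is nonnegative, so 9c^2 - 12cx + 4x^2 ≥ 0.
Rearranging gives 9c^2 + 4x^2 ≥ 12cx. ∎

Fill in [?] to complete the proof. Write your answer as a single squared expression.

(3c - 2x)^2

The leading and trailing coefficients are 3^2 and 2^2, and 12 = 2·3·2, so the trinomial is (3c - 2x)^2.
Hence 9c^2 - 12cx + 4x^2 ≥ 0.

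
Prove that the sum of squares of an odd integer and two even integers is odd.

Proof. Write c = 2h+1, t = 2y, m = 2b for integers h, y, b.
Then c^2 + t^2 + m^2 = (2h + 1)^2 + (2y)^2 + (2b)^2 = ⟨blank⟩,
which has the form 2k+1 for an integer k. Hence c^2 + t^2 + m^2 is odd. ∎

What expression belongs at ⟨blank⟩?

2(2b^2 + 2h^2 + 2h + 2y^2) + 1

Expanding: (2h + 1)^2 + (2y)^2 + (2b)^2 = 4b^2 + 4h^2 + 4h + 4y^2 + 1.
Every term except the constant is even, so this is 2(2b^2 + 2h^2 + 2h + 2y^2) + 1,
and 2b^2 + 2h^2 + 2h + 2y^2 ∈ ℤ gives the required form.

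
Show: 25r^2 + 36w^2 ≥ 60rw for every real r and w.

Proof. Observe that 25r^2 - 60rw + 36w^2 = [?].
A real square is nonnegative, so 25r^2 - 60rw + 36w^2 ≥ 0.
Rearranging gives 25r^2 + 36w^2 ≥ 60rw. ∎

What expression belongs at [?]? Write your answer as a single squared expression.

The leading and trailing coefficients are 5^2 and 6^2, and 60 = 2·5·6, so the trinomial is (5r - 6w)^2.
Hence 25r^2 - 60rw + 36w^2 ≥ 0.

(5r - 6w)^2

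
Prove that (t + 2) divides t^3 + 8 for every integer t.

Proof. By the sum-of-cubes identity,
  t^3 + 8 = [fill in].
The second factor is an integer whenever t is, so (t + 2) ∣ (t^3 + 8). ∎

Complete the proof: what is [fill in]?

(t + 2)(t^2 - 2t + 4)

a^3 + b^3 = (a + b)(a^2 - ab + b^2). With a = t, b = 2:
t^3 + 8 = (t + 2)(t^2 - 2t + 4).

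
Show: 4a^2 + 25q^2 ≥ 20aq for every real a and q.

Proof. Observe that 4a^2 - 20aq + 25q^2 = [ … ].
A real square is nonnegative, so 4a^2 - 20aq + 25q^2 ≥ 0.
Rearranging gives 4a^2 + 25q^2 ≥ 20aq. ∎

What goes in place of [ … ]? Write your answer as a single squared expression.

The leading and trailing coefficients are 2^2 and 5^2, and 20 = 2·2·5, so the trinomial is (2a - 5q)^2.
Hence 4a^2 - 20aq + 25q^2 ≥ 0.

(2a - 5q)^2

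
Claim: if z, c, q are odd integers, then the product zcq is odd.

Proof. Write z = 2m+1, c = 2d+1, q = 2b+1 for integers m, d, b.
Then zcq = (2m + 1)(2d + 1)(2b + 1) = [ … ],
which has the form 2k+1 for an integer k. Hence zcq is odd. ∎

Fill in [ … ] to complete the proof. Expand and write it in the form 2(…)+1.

(2m + 1)(2d + 1)(2b + 1) = 8bdm + 4bd + 4bm + 2b + 4dm + 2d + 2m + 1
= 2(4bdm + 2bd + 2bm + b + 2dm + d + m) + 1.
Since 4bdm + 2bd + 2bm + b + 2dm + d + m is an integer, the product is of the form 2k+1 for an integer k.

2(4bdm + 2bd + 2bm + b + 2dm + d + m) + 1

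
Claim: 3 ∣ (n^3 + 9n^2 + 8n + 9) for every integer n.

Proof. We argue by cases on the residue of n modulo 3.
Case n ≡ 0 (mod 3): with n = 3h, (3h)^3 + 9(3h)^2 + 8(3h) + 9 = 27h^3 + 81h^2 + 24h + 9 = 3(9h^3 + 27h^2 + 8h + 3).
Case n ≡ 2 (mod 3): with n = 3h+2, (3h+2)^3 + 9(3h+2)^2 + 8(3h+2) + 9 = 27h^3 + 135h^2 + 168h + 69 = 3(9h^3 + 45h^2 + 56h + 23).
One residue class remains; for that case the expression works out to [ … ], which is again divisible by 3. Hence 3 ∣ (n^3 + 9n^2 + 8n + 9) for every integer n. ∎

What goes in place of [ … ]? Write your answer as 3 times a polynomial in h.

3(9h^3 + 36h^2 + 29h + 9)

Only n ≡ 1 (mod 3) is unaccounted for. Put n = 3h+1:
(3h+1)^3 + 9(3h+1)^2 + 8(3h+1) + 9 expands to 27h^3 + 108h^2 + 87h + 27,
and factoring out 3 leaves 3(9h^3 + 36h^2 + 29h + 9).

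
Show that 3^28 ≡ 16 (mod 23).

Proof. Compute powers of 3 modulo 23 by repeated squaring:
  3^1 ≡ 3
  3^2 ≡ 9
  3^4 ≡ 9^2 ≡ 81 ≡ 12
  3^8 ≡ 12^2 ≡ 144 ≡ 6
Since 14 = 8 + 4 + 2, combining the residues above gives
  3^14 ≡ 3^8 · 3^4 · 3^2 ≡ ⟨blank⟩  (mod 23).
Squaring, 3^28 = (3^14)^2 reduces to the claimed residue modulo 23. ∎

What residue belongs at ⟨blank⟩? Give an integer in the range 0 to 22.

4

Multiply the listed residues: 6 · 12 · 9 = 72 → 648.
Reducing modulo 23: 648 = 28·23 + 4, so 3^14 ≡ 4.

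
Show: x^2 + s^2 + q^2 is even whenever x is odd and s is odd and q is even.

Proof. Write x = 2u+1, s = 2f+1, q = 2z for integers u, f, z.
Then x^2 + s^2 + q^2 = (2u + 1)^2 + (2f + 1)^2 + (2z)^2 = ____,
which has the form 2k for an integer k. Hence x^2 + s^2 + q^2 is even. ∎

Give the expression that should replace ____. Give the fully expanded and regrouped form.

2(2f^2 + 2f + 2u^2 + 2u + 2z^2 + 1)

(2u + 1)^2 + (2f + 1)^2 + (2z)^2 = 4f^2 + 4f + 4u^2 + 4u + 4z^2 + 2
= 2(2f^2 + 2f + 2u^2 + 2u + 2z^2 + 1).
Since 2f^2 + 2f + 2u^2 + 2u + 2z^2 + 1 is an integer, the sum of squares is of the form 2k for an integer k.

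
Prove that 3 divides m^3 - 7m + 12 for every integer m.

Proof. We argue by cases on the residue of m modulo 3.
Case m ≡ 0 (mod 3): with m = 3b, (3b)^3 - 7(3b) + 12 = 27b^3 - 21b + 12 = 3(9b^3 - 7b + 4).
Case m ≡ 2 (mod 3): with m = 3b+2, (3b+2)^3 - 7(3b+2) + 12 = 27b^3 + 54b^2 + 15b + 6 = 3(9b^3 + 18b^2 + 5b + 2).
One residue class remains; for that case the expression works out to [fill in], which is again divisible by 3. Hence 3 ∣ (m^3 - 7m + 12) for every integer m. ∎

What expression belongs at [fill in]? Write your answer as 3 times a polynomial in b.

3(9b^3 + 9b^2 - 4b + 2)

The residues treated are {0, 2}, so the missing case is m ≡ 1 (mod 3); write m = 3b+1.
Then (3b+1)^3 - 7(3b+1) + 12 = 27b^3 + 27b^2 - 12b + 6 = 3(9b^3 + 9b^2 - 4b + 2).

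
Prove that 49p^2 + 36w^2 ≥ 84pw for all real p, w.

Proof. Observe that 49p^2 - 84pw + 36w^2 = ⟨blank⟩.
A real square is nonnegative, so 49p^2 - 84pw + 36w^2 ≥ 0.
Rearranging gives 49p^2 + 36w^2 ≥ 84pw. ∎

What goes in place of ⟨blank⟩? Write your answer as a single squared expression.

The leading and trailing coefficients are 7^2 and 6^2, and 84 = 2·7·6, so the trinomial is (7p - 6w)^2.
Hence 49p^2 - 84pw + 36w^2 ≥ 0.

(7p - 6w)^2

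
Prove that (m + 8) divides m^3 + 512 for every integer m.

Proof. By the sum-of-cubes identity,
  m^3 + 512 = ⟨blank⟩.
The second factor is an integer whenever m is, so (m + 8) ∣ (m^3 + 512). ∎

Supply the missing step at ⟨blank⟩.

(m + 8)(m^2 - 8m + 64)

Polynomial division of m^3 + 512 by m + 8 leaves remainder 0 and quotient m^2 - 8m + 64.
Hence m^3 + 512 = (m + 8)(m^2 - 8m + 64).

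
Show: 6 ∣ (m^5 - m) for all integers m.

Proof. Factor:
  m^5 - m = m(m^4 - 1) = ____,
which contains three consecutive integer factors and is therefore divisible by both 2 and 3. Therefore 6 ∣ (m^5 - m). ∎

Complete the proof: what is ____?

m^4 - 1 = (m^2 - 1)(m^2 + 1), and m^2 - 1 = (m-1)(m+1).
So m(m^4 - 1) = (m - 1)m(m + 1)(m^2 + 1).

(m - 1)m(m + 1)(m^2 + 1)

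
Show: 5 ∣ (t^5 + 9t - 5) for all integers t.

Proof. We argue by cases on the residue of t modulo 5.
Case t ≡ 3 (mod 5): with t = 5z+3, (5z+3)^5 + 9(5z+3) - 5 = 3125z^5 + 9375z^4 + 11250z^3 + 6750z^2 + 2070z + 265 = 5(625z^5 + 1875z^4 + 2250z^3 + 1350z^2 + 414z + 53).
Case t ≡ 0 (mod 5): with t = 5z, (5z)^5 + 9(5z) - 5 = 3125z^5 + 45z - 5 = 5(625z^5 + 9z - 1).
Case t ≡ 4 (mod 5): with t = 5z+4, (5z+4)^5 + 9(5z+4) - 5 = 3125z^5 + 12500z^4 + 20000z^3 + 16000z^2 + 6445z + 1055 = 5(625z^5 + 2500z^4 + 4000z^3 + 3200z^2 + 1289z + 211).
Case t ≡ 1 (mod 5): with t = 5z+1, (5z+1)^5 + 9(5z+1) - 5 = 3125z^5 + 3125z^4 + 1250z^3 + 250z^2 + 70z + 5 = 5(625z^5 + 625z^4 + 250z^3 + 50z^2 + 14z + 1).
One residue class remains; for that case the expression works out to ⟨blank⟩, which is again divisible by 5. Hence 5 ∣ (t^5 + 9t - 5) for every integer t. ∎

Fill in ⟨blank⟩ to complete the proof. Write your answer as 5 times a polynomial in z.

5(625z^5 + 1250z^4 + 1000z^3 + 400z^2 + 89z + 9)

The residues treated are {3, 0, 4, 1}, so the missing case is t ≡ 2 (mod 5); write t = 5z+2.
Then (5z+2)^5 + 9(5z+2) - 5 = 3125z^5 + 6250z^4 + 5000z^3 + 2000z^2 + 445z + 45 = 5(625z^5 + 1250z^4 + 1000z^3 + 400z^2 + 89z + 9).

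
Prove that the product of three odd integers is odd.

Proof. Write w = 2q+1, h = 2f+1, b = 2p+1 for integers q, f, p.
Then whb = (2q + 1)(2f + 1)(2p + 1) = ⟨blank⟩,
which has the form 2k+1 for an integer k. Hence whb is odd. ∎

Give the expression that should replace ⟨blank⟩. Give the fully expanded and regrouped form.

(2q + 1)(2f + 1)(2p + 1) = 8fpq + 4fp + 4fq + 2f + 4pq + 2p + 2q + 1
= 2(4fpq + 2fp + 2fq + f + 2pq + p + q) + 1.
Since 4fpq + 2fp + 2fq + f + 2pq + p + q is an integer, the product is of the form 2k+1 for an integer k.

2(4fpq + 2fp + 2fq + f + 2pq + p + q) + 1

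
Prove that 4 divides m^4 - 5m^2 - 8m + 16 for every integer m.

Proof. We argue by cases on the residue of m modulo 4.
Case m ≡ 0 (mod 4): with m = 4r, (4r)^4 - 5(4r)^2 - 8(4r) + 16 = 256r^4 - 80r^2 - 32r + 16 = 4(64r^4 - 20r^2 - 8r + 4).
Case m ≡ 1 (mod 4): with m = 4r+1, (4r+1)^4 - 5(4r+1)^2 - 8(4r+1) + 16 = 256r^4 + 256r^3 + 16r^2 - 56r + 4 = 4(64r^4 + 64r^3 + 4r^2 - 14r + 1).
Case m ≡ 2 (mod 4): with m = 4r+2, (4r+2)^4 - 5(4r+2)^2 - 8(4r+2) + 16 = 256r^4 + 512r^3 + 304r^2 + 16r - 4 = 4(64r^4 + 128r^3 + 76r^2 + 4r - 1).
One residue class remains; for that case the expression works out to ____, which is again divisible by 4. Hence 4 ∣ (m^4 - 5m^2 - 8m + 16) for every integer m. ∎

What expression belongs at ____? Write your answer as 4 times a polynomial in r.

Only m ≡ 3 (mod 4) is unaccounted for. Put m = 4r+3:
(4r+3)^4 - 5(4r+3)^2 - 8(4r+3) + 16 expands to 256r^4 + 768r^3 + 784r^2 + 280r + 28,
and factoring out 4 leaves 4(64r^4 + 192r^3 + 196r^2 + 70r + 7).

4(64r^4 + 192r^3 + 196r^2 + 70r + 7)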